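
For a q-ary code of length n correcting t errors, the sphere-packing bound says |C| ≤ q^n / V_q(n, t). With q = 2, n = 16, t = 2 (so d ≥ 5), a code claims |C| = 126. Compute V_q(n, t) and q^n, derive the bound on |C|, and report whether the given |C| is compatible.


V_q(n, t) = 137, q^n = 65536, Hamming bound = 478, |C| = 126 ≤ bound (satisfied).

Step 1: Compute V_q(n, t) = Σ_{j=0}^2 C(n, j) (q−1)^j.
  j = 0: C(16,0)·(1)^0 = 1·1 = 1.
  j = 1: C(16,1)·(1)^1 = 16·1 = 16.
  j = 2: C(16,2)·(1)^2 = 120·1 = 120.
  V_q(n, t) = 1 + 16 + 120 = 137.
Step 2: q^n = 2^16 = 65536.
Step 3: Hamming bound ⌊q^n / V_q(n,t)⌋ = ⌊65536/137⌋ = 478.
Step 4: Compare |C| = 126 to 478: satisfied.
The claimed |C| lies below the Hamming bound.


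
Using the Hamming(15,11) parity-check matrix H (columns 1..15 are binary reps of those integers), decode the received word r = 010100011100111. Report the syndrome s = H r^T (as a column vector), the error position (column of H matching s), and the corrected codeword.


s = (0, 0, 0, 1)^T, error position = 1, corrected codeword c = 110100011100111

Compute s = H r^T mod 2 one row at a time:
  s_1 = 1 + 1 + 1 + 0 + 0 + 1 + 1 + 1 = 6 ≡ 0 (mod 2).
  s_2 = 1 + 0 + 0 + 0 + 0 + 1 + 1 + 1 = 4 ≡ 0 (mod 2).
  s_3 = 1 + 0 + 0 + 0 + 1 + 0 + 1 + 1 = 4 ≡ 0 (mod 2).
  s_4 = 0 + 0 + 0 + 0 + 1 + 0 + 1 + 1 = 3 ≡ 1 (mod 2).
s = (0, 0, 0, 1)^T — this equals column 1 of H (binary 0001), so error is at position 1.
Correct: flip bit 1 of r = 010100011100111 to get c = 110100011100111.


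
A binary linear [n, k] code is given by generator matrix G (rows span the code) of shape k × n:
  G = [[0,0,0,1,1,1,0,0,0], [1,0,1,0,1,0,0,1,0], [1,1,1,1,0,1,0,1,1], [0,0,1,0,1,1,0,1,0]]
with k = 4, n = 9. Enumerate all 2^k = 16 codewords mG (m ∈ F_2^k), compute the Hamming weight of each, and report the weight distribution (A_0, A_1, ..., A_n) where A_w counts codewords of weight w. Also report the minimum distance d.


Weight distribution: A_0 = 1, A_2 = 2, A_3 = 3, A_4 = 3, A_5 = 4, A_6 = 2, A_7 = 1. Minimum distance d = 2.

Enumerate all 2^4 = 16 messages m ∈ F_2^4.
For each, compute codeword c = mG in F_2^9, then tally its weight.
  m = 0000 → c = 000000000, weight = 0.
  m = 1000 → c = 000111000, weight = 3.
  m = 0100 → c = 101010010, weight = 4.
  m = 1100 → c = 101101010, weight = 5.
  m = 0010 → c = 111101011, weight = 7.
  m = 1010 → c = 111010011, weight = 6.
  m = 0110 → c = 010111001, weight = 5.
  m = 1110 → c = 010000001, weight = 2.
  m = 0001 → c = 001011010, weight = 4.
  m = 1001 → c = 001100010, weight = 3.
  m = 0101 → c = 100001000, weight = 2.
  m = 1101 → c = 100110000, weight = 3.
  m = 0011 → c = 110110001, weight = 5.
  m = 1011 → c = 110001001, weight = 4.
  m = 0111 → c = 011100011, weight = 5.
  m = 1111 → c = 011011011, weight = 6.
Tally weights:
  weight 0: 1 codewords.
  weight 2: 2 codewords.
  weight 3: 3 codewords.
  weight 4: 3 codewords.
  weight 5: 4 codewords.
  weight 6: 2 codewords.
  weight 7: 1 codewords.
Minimum distance d = smallest w > 0 with A_w > 0 = 2.
Sanity: Σ A_w = 16 = 2^4 = 16 ✓.


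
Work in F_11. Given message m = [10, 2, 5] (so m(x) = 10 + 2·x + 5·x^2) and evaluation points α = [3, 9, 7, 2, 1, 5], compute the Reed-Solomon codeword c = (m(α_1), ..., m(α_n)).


c = [6, 4, 5, 1, 6, 2]

Message polynomial: m(x) = 10 + 2·x + 5·x^2 (mod 11).
For each evaluation point α_i, compute m(α_i) mod 11:
  α_1 = 3: Horner steps 5 → 6 → 6, so m(3) = 6.
  α_2 = 9: Horner steps 5 → 3 → 4, so m(9) = 4.
  α_3 = 7: Horner steps 5 → 4 → 5, so m(7) = 5.
  α_4 = 2: Horner steps 5 → 1 → 1, so m(2) = 1.
  α_5 = 1: Horner steps 5 → 7 → 6, so m(1) = 6.
  α_6 = 5: Horner steps 5 → 5 → 2, so m(5) = 2.
Codeword c = [6, 4, 5, 1, 6, 2] ∈ F_11^6.


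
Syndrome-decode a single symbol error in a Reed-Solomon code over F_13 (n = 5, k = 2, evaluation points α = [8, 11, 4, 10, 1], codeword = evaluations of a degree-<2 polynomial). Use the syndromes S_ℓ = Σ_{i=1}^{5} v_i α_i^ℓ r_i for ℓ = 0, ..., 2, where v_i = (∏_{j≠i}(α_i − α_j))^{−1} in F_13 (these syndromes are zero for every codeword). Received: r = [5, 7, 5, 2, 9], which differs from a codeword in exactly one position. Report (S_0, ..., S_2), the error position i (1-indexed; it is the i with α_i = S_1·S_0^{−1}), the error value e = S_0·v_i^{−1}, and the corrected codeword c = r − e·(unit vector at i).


S = (11, 5, 7), error at position 3, error magnitude e = 7, c = [5, 7, 11, 2, 9].

Step 1: column multipliers v_i = (∏_{j≠i}(α_i − α_j))^{−1} mod 13.
  i = 1 (α = 8): (8−11)(8−4)(8−10)(8−1) = (−3)·4·(−2)·7 = 168 ≡ 12, so v_1 = 12^{−1} = 12 (mod 13).
  i = 2 (α = 11): (11−8)(11−4)(11−10)(11−1) = 3·7·1·10 = 210 ≡ 2, so v_2 = 2^{−1} = 7 (mod 13).
  i = 3 (α = 4): (4−8)(4−11)(4−10)(4−1) = (−4)·(−7)·(−6)·3 = −504 ≡ 3, so v_3 = 3^{−1} = 9 (mod 13).
  i = 4 (α = 10): (10−8)(10−11)(10−4)(10−1) = 2·(−1)·6·9 = −108 ≡ 9, so v_4 = 9^{−1} = 3 (mod 13).
  i = 5 (α = 1): (1−8)(1−11)(1−4)(1−10) = (−7)·(−10)·(−3)·(−9) = 1890 ≡ 5, so v_5 = 5^{−1} = 8 (mod 13).
  v = [12, 7, 9, 3, 8].
Step 2: syndromes of r = [5, 7, 5, 2, 9] (all sums mod 13).
  S_0 = Σ v_i r_i = 12·5 + 7·7 + 9·5 + 3·2 + 8·9 = 232 ≡ 11.
  S_1 = Σ v_i α_i r_i = 12·8·5 + 7·11·7 + 9·4·5 + 3·10·2 + 8·1·9 = 1331 ≡ 5.
  α_i^2 mod 13 = [12, 4, 3, 9, 1].
  S_2 = Σ v_i α_i^2 r_i = 12·12·5 + 7·4·7 + 9·3·5 + 3·9·2 + 8·1·9 = 1177 ≡ 7.
  S = (11, 5, 7) ≠ 0, so r is not a codeword (an error is present).
Step 3: locate the error. For a single error e at position i, S_ℓ = v_i·e·α_i^ℓ, so α_err = S_1/S_0.
  S_0^{−1} = 11^{−1} = 6 (mod 13), so α_err = 5·6 = 30 ≡ 4 = α_3. Error position i = 3.
  Consistency check: S_2/S_1 = 7·8 = 56 ≡ 4 = α_err ✓ (single-error assumption holds).
Step 4: error magnitude e = S_0/v_3 = S_0·∏_{j≠3}(α_3 − α_j) = 11·3 = 33 ≡ 7 (mod 13).
Step 5: correct position 3: c_3 = r_3 − e = 5 − 7 ≡ 11 (mod 13). Hence c = [5, 7, 11, 2, 9].
  Check: interpolating c through the α_i gives m(x) = 4 + 5·x (degree < 2) with m(α_i) = c_i for every i, so c is indeed a codeword.


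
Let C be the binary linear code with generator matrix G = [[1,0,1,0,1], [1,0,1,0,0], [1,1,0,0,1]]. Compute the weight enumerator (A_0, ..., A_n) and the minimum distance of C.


Weight distribution: A_0 = 1, A_1 = 1, A_2 = 3, A_3 = 3. Minimum distance d = 1.

Enumerate all 2^3 = 8 messages m ∈ F_2^3.
For each, compute codeword c = mG in F_2^5, then tally its weight.
  m = 000 → c = 00000, weight = 0.
  m = 100 → c = 10101, weight = 3.
  m = 010 → c = 10100, weight = 2.
  m = 110 → c = 00001, weight = 1.
  m = 001 → c = 11001, weight = 3.
  m = 101 → c = 01100, weight = 2.
  m = 011 → c = 01101, weight = 3.
  m = 111 → c = 11000, weight = 2.
Tally weights:
  weight 0: 1 codewords.
  weight 1: 1 codewords.
  weight 2: 3 codewords.
  weight 3: 3 codewords.
Minimum distance d = smallest w > 0 with A_w > 0 = 1.
Sanity: Σ A_w = 8 = 2^3 = 8 ✓.


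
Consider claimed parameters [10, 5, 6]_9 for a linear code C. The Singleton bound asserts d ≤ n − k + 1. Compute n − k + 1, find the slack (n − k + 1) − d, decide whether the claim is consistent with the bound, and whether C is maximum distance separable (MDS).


Singleton RHS = n − k + 1 = 6, slack = 0, bound satisfied, MDS.

Singleton bound: d ≤ n − k + 1.
Here n = 10, k = 5, so n − k + 1 = 6.
Given d = 6, check d ≤ 6: YES.
Slack = (n − k + 1) − d = 0.
The code is MDS (slack = 0).
Description: the claimed parameters are [10, 5, 6]_9; such a code would be MDS (meets Singleton bound).


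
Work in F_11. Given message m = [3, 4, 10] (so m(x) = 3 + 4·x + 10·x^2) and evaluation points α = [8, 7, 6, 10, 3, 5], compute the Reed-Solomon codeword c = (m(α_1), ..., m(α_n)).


c = [4, 4, 2, 9, 6, 9]

Message polynomial: m(x) = 3 + 4·x + 10·x^2 (mod 11).
For each evaluation point α_i, compute m(α_i) mod 11:
  α_1 = 8: Horner steps 10 → 7 → 4, so m(8) = 4.
  α_2 = 7: Horner steps 10 → 8 → 4, so m(7) = 4.
  α_3 = 6: Horner steps 10 → 9 → 2, so m(6) = 2.
  α_4 = 10: Horner steps 10 → 5 → 9, so m(10) = 9.
  α_5 = 3: Horner steps 10 → 1 → 6, so m(3) = 6.
  α_6 = 5: Horner steps 10 → 10 → 9, so m(5) = 9.
Codeword c = [4, 4, 2, 9, 6, 9] ∈ F_11^6.


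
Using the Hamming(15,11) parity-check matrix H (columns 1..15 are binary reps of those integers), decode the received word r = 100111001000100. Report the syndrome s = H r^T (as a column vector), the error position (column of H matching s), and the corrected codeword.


s = (0, 0, 1, 0)^T, error position = 2, corrected codeword c = 110111001000100

Compute s = H r^T mod 2 one row at a time:
  s_1 = 0 + 1 + 0 + 0 + 0 + 1 + 0 + 0 = 2 ≡ 0 (mod 2).
  s_2 = 1 + 1 + 1 + 0 + 0 + 1 + 0 + 0 = 4 ≡ 0 (mod 2).
  s_3 = 0 + 0 + 1 + 0 + 0 + 0 + 0 + 0 = 1 ≡ 1 (mod 2).
  s_4 = 1 + 0 + 1 + 0 + 1 + 0 + 1 + 0 = 4 ≡ 0 (mod 2).
s = (0, 0, 1, 0)^T — this equals column 2 of H (binary 0010), so error is at position 2.
Correct: flip bit 2 of r = 100111001000100 to get c = 110111001000100.


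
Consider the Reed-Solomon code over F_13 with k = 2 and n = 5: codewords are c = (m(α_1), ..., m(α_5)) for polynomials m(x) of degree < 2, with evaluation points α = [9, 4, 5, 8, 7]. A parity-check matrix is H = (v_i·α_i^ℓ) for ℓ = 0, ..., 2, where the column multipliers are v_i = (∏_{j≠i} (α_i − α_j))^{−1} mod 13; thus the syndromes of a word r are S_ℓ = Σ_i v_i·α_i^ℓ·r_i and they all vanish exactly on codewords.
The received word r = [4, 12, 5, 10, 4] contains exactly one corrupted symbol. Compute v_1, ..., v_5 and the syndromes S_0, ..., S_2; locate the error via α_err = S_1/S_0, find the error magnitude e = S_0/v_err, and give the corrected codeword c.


S = (1, 9, 3), error at position 1, error magnitude e = 1, c = [3, 12, 5, 10, 4].

Step 1: column multipliers v_i = (∏_{j≠i}(α_i − α_j))^{−1} mod 13.
  i = 1 (α = 9): (9−4)(9−5)(9−8)(9−7) = 5·4·1·2 = 40 ≡ 1, so v_1 = 1^{−1} = 1 (mod 13).
  i = 2 (α = 4): (4−9)(4−5)(4−8)(4−7) = (−5)·(−1)·(−4)·(−3) = 60 ≡ 8, so v_2 = 8^{−1} = 5 (mod 13).
  i = 3 (α = 5): (5−9)(5−4)(5−8)(5−7) = (−4)·1·(−3)·(−2) = −24 ≡ 2, so v_3 = 2^{−1} = 7 (mod 13).
  i = 4 (α = 8): (8−9)(8−4)(8−5)(8−7) = (−1)·4·3·1 = −12 ≡ 1, so v_4 = 1^{−1} = 1 (mod 13).
  i = 5 (α = 7): (7−9)(7−4)(7−5)(7−8) = (−2)·3·2·(−1) = 12 ≡ 12, so v_5 = 12^{−1} = 12 (mod 13).
  v = [1, 5, 7, 1, 12].
Step 2: syndromes of r = [4, 12, 5, 10, 4] (all sums mod 13).
  S_0 = Σ v_i r_i = 1·4 + 5·12 + 7·5 + 1·10 + 12·4 = 157 ≡ 1.
  S_1 = Σ v_i α_i r_i = 1·9·4 + 5·4·12 + 7·5·5 + 1·8·10 + 12·7·4 = 867 ≡ 9.
  α_i^2 mod 13 = [3, 3, 12, 12, 10].
  S_2 = Σ v_i α_i^2 r_i = 1·3·4 + 5·3·12 + 7·12·5 + 1·12·10 + 12·10·4 = 1212 ≡ 3.
  S = (1, 9, 3) ≠ 0, so r is not a codeword (an error is present).
Step 3: locate the error. For a single error e at position i, S_ℓ = v_i·e·α_i^ℓ, so α_err = S_1/S_0.
  S_0^{−1} = 1^{−1} = 1 (mod 13), so α_err = 9·1 = 9 ≡ 9 = α_1. Error position i = 1.
  Consistency check: S_2/S_1 = 3·3 = 9 ≡ 9 = α_err ✓ (single-error assumption holds).
Step 4: error magnitude e = S_0/v_1 = S_0·∏_{j≠1}(α_1 − α_j) = 1·1 = 1 ≡ 1 (mod 13).
Step 5: correct position 1: c_1 = r_1 − e = 4 − 1 ≡ 3 (mod 13). Hence c = [3, 12, 5, 10, 4].
  Check: interpolating c through the α_i gives m(x) = 1 + 6·x (degree < 2) with m(α_i) = c_i for every i, so c is indeed a codeword.


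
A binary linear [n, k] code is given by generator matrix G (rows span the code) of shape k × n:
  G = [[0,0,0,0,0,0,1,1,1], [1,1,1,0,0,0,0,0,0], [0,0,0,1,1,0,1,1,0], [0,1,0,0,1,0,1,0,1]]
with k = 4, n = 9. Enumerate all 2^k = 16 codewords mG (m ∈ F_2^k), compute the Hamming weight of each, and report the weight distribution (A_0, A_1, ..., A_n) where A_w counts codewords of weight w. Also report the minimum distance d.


Weight distribution: A_0 = 1, A_3 = 5, A_4 = 5, A_5 = 2, A_6 = 2, A_7 = 1. Minimum distance d = 3.

Enumerate all 2^4 = 16 messages m ∈ F_2^4.
For each, compute codeword c = mG in F_2^9, then tally its weight.
  m = 0000 → c = 000000000, weight = 0.
  m = 1000 → c = 000000111, weight = 3.
  m = 0100 → c = 111000000, weight = 3.
  m = 1100 → c = 111000111, weight = 6.
  m = 0010 → c = 000110110, weight = 4.
  m = 1010 → c = 000110001, weight = 3.
  m = 0110 → c = 111110110, weight = 7.
  m = 1110 → c = 111110001, weight = 6.
  m = 0001 → c = 010010101, weight = 4.
  m = 1001 → c = 010010010, weight = 3.
  m = 0101 → c = 101010101, weight = 5.
  m = 1101 → c = 101010010, weight = 4.
  m = 0011 → c = 010100011, weight = 4.
  m = 1011 → c = 010100100, weight = 3.
  m = 0111 → c = 101100011, weight = 5.
  m = 1111 → c = 101100100, weight = 4.
Tally weights:
  weight 0: 1 codewords.
  weight 3: 5 codewords.
  weight 4: 5 codewords.
  weight 5: 2 codewords.
  weight 6: 2 codewords.
  weight 7: 1 codewords.
Minimum distance d = smallest w > 0 with A_w > 0 = 3.
Sanity: Σ A_w = 16 = 2^4 = 16 ✓.


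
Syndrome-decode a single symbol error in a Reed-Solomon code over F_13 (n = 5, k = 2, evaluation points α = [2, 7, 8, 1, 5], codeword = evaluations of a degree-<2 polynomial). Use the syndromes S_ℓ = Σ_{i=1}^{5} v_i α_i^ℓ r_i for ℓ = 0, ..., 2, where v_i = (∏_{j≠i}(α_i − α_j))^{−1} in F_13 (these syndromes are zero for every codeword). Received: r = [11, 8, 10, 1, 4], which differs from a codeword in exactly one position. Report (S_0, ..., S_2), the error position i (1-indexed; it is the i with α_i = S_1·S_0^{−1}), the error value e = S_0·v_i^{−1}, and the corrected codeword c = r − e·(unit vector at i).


S = (8, 8, 8), error at position 4, error magnitude e = 5, c = [11, 8, 10, 9, 4].

Step 1: column multipliers v_i = (∏_{j≠i}(α_i − α_j))^{−1} mod 13.
  i = 1 (α = 2): (2−7)(2−8)(2−1)(2−5) = (−5)·(−6)·1·(−3) = −90 ≡ 1, so v_1 = 1^{−1} = 1 (mod 13).
  i = 2 (α = 7): (7−2)(7−8)(7−1)(7−5) = 5·(−1)·6·2 = −60 ≡ 5, so v_2 = 5^{−1} = 8 (mod 13).
  i = 3 (α = 8): (8−2)(8−7)(8−1)(8−5) = 6·1·7·3 = 126 ≡ 9, so v_3 = 9^{−1} = 3 (mod 13).
  i = 4 (α = 1): (1−2)(1−7)(1−8)(1−5) = (−1)·(−6)·(−7)·(−4) = 168 ≡ 12, so v_4 = 12^{−1} = 12 (mod 13).
  i = 5 (α = 5): (5−2)(5−7)(5−8)(5−1) = 3·(−2)·(−3)·4 = 72 ≡ 7, so v_5 = 7^{−1} = 2 (mod 13).
  v = [1, 8, 3, 12, 2].
Step 2: syndromes of r = [11, 8, 10, 1, 4] (all sums mod 13).
  S_0 = Σ v_i r_i = 1·11 + 8·8 + 3·10 + 12·1 + 2·4 = 125 ≡ 8.
  S_1 = Σ v_i α_i r_i = 1·2·11 + 8·7·8 + 3·8·10 + 12·1·1 + 2·5·4 = 762 ≡ 8.
  α_i^2 mod 13 = [4, 10, 12, 1, 12].
  S_2 = Σ v_i α_i^2 r_i = 1·4·11 + 8·10·8 + 3·12·10 + 12·1·1 + 2·12·4 = 1152 ≡ 8.
  S = (8, 8, 8) ≠ 0, so r is not a codeword (an error is present).
Step 3: locate the error. For a single error e at position i, S_ℓ = v_i·e·α_i^ℓ, so α_err = S_1/S_0.
  S_0^{−1} = 8^{−1} = 5 (mod 13), so α_err = 8·5 = 40 ≡ 1 = α_4. Error position i = 4.
  Consistency check: S_2/S_1 = 8·5 = 40 ≡ 1 = α_err ✓ (single-error assumption holds).
Step 4: error magnitude e = S_0/v_4 = S_0·∏_{j≠4}(α_4 − α_j) = 8·12 = 96 ≡ 5 (mod 13).
Step 5: correct position 4: c_4 = r_4 − e = 1 − 5 ≡ 9 (mod 13). Hence c = [11, 8, 10, 9, 4].
  Check: interpolating c through the α_i gives m(x) = 7 + 2·x (degree < 2) with m(α_i) = c_i for every i, so c is indeed a codeword.


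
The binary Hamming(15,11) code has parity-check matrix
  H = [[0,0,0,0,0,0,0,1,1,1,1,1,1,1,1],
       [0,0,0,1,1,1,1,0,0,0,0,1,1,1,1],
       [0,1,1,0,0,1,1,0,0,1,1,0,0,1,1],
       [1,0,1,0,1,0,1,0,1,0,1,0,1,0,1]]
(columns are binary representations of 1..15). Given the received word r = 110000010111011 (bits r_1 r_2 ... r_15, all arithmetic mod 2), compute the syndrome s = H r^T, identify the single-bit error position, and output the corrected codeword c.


s = (0, 1, 1, 1)^T, error position = 7, corrected codeword c = 110000110111011

Compute s = H r^T mod 2 one row at a time:
  s_1 = 1 + 0 + 1 + 1 + 1 + 0 + 1 + 1 = 6 ≡ 0 (mod 2).
  s_2 = 0 + 0 + 0 + 0 + 1 + 0 + 1 + 1 = 3 ≡ 1 (mod 2).
  s_3 = 1 + 0 + 0 + 0 + 1 + 1 + 1 + 1 = 5 ≡ 1 (mod 2).
  s_4 = 1 + 0 + 0 + 0 + 0 + 1 + 0 + 1 = 3 ≡ 1 (mod 2).
s = (0, 1, 1, 1)^T — this equals column 7 of H (binary 0111), so error is at position 7.
Correct: flip bit 7 of r = 110000010111011 to get c = 110000110111011.


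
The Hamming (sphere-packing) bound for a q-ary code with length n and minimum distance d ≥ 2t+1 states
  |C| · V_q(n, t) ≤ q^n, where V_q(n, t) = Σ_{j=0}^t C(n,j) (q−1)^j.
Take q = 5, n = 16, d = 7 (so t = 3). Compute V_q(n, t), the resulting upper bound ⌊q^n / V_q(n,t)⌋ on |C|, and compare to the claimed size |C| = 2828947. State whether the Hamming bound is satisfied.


V_q(n, t) = 37825, q^n = 152587890625, Hamming bound = 4034048, |C| = 2828947 ≤ bound (satisfied).

Step 1: Compute V_q(n, t) = Σ_{j=0}^3 C(n, j) (q−1)^j.
  j = 0: C(16,0)·(4)^0 = 1·1 = 1.
  j = 1: C(16,1)·(4)^1 = 16·4 = 64.
  j = 2: C(16,2)·(4)^2 = 120·16 = 1920.
  j = 3: C(16,3)·(4)^3 = 560·64 = 35840.
  V_q(n, t) = 1 + 64 + 1920 + 35840 = 37825.
Step 2: q^n = 5^16 = 152587890625.
Step 3: Hamming bound ⌊q^n / V_q(n,t)⌋ = ⌊152587890625/37825⌋ = 4034048.
Step 4: Compare |C| = 2828947 to 4034048: satisfied.
The claimed |C| lies below the Hamming bound.


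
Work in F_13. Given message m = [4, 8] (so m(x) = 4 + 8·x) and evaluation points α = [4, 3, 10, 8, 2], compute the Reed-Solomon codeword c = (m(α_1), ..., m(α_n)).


c = [10, 2, 6, 3, 7]

Message polynomial: m(x) = 4 + 8·x (mod 13).
For each evaluation point α_i, compute m(α_i) mod 13:
  α_1 = 4: Horner steps 8 → 10, so m(4) = 10.
  α_2 = 3: Horner steps 8 → 2, so m(3) = 2.
  α_3 = 10: Horner steps 8 → 6, so m(10) = 6.
  α_4 = 8: Horner steps 8 → 3, so m(8) = 3.
  α_5 = 2: Horner steps 8 → 7, so m(2) = 7.
Codeword c = [10, 2, 6, 3, 7] ∈ F_13^5.


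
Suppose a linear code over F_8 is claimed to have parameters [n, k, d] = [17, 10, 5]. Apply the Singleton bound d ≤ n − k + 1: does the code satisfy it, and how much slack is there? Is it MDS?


Singleton RHS = n − k + 1 = 8, slack = 3, bound satisfied, not MDS.

Singleton bound: d ≤ n − k + 1.
Here n = 17, k = 10, so n − k + 1 = 8.
Given d = 5, check d ≤ 8: YES.
Slack = (n − k + 1) − d = 3.
The code is NOT MDS (slack = 3 > 0).
Description: the claimed parameters are [17, 10, 5]_8; such a code would be non-MDS.


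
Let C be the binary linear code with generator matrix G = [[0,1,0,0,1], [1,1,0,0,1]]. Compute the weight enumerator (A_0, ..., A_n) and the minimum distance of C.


Weight distribution: A_0 = 1, A_1 = 1, A_2 = 1, A_3 = 1. Minimum distance d = 1.

Enumerate all 2^2 = 4 messages m ∈ F_2^2.
For each, compute codeword c = mG in F_2^5, then tally its weight.
  m = 00 → c = 00000, weight = 0.
  m = 10 → c = 01001, weight = 2.
  m = 01 → c = 11001, weight = 3.
  m = 11 → c = 10000, weight = 1.
Tally weights:
  weight 0: 1 codewords.
  weight 1: 1 codewords.
  weight 2: 1 codewords.
  weight 3: 1 codewords.
Minimum distance d = smallest w > 0 with A_w > 0 = 1.
Sanity: Σ A_w = 4 = 2^2 = 4 ✓.


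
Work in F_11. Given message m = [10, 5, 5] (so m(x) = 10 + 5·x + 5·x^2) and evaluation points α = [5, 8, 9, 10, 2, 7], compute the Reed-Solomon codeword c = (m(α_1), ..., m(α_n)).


c = [6, 7, 9, 10, 7, 4]

Message polynomial: m(x) = 10 + 5·x + 5·x^2 (mod 11).
For each evaluation point α_i, compute m(α_i) mod 11:
  α_1 = 5: Horner steps 5 → 8 → 6, so m(5) = 6.
  α_2 = 8: Horner steps 5 → 1 → 7, so m(8) = 7.
  α_3 = 9: Horner steps 5 → 6 → 9, so m(9) = 9.
  α_4 = 10: Horner steps 5 → 0 → 10, so m(10) = 10.
  α_5 = 2: Horner steps 5 → 4 → 7, so m(2) = 7.
  α_6 = 7: Horner steps 5 → 7 → 4, so m(7) = 4.
Codeword c = [6, 7, 9, 10, 7, 4] ∈ F_11^6.


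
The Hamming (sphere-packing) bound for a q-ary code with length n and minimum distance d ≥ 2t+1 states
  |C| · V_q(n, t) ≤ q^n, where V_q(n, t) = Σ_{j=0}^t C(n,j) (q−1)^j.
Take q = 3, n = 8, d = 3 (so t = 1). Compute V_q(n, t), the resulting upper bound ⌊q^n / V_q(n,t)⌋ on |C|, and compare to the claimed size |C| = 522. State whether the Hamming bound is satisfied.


V_q(n, t) = 17, q^n = 6561, Hamming bound = 385, |C| = 522 > bound (violated).

Step 1: Compute V_q(n, t) = Σ_{j=0}^1 C(n, j) (q−1)^j.
  j = 0: C(8,0)·(2)^0 = 1·1 = 1.
  j = 1: C(8,1)·(2)^1 = 8·2 = 16.
  V_q(n, t) = 1 + 16 = 17.
Step 2: q^n = 3^8 = 6561.
Step 3: Hamming bound ⌊q^n / V_q(n,t)⌋ = ⌊6561/17⌋ = 385.
Step 4: Compare |C| = 522 to 385: violated.
The claimed |C| lies above the Hamming bound, so no 3-ary code of length 8 with d ≥ 3 can have 522 codewords.


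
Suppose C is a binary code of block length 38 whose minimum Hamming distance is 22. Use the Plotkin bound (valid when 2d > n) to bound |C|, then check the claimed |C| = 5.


Plotkin bound M ≤ 6; given |C| = 5 ≤ bound (satisfied).

Check applicability: 2d = 44, n = 38.
2d − n = 6 > 0, so Plotkin applies.
Compute d/(2d−n) = 22/6 ≈ 3.6667.
⌊d/(2d−n)⌋ = 3.
Plotkin bound: M ≤ 2·3 = 6.
Given |C| = 5, check: satisfied.
This |C| is below the Plotkin bound.


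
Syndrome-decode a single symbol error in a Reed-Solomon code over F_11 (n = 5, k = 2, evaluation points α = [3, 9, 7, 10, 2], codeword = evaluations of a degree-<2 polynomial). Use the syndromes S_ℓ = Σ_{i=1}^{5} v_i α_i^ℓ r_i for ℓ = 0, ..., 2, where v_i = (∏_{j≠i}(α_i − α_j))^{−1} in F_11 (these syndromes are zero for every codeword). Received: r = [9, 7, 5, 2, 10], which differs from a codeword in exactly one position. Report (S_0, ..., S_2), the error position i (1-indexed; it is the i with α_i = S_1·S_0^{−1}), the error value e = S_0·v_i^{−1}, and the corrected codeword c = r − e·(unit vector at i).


S = (1, 9, 4), error at position 2, error magnitude e = 4, c = [9, 3, 5, 2, 10].

Step 1: column multipliers v_i = (∏_{j≠i}(α_i − α_j))^{−1} mod 11.
  i = 1 (α = 3): (3−9)(3−7)(3−10)(3−2) = (−6)·(−4)·(−7)·1 = −168 ≡ 8, so v_1 = 8^{−1} = 7 (mod 11).
  i = 2 (α = 9): (9−3)(9−7)(9−10)(9−2) = 6·2·(−1)·7 = −84 ≡ 4, so v_2 = 4^{−1} = 3 (mod 11).
  i = 3 (α = 7): (7−3)(7−9)(7−10)(7−2) = 4·(−2)·(−3)·5 = 120 ≡ 10, so v_3 = 10^{−1} = 10 (mod 11).
  i = 4 (α = 10): (10−3)(10−9)(10−7)(10−2) = 7·1·3·8 = 168 ≡ 3, so v_4 = 3^{−1} = 4 (mod 11).
  i = 5 (α = 2): (2−3)(2−9)(2−7)(2−10) = (−1)·(−7)·(−5)·(−8) = 280 ≡ 5, so v_5 = 5^{−1} = 9 (mod 11).
  v = [7, 3, 10, 4, 9].
Step 2: syndromes of r = [9, 7, 5, 2, 10] (all sums mod 11).
  S_0 = Σ v_i r_i = 7·9 + 3·7 + 10·5 + 4·2 + 9·10 = 232 ≡ 1.
  S_1 = Σ v_i α_i r_i = 7·3·9 + 3·9·7 + 10·7·5 + 4·10·2 + 9·2·10 = 988 ≡ 9.
  α_i^2 mod 11 = [9, 4, 5, 1, 4].
  S_2 = Σ v_i α_i^2 r_i = 7·9·9 + 3·4·7 + 10·5·5 + 4·1·2 + 9·4·10 = 1269 ≡ 4.
  S = (1, 9, 4) ≠ 0, so r is not a codeword (an error is present).
Step 3: locate the error. For a single error e at position i, S_ℓ = v_i·e·α_i^ℓ, so α_err = S_1/S_0.
  S_0^{−1} = 1^{−1} = 1 (mod 11), so α_err = 9·1 = 9 ≡ 9 = α_2. Error position i = 2.
  Consistency check: S_2/S_1 = 4·5 = 20 ≡ 9 = α_err ✓ (single-error assumption holds).
Step 4: error magnitude e = S_0/v_2 = S_0·∏_{j≠2}(α_2 − α_j) = 1·4 = 4 ≡ 4 (mod 11).
Step 5: correct position 2: c_2 = r_2 − e = 7 − 4 ≡ 3 (mod 11). Hence c = [9, 3, 5, 2, 10].
  Check: interpolating c through the α_i gives m(x) = 1 + 10·x (degree < 2) with m(α_i) = c_i for every i, so c is indeed a codeword.


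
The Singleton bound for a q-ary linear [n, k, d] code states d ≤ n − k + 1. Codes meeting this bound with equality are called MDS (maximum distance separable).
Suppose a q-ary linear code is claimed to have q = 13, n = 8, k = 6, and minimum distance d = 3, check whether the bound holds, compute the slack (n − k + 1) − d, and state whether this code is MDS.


Singleton RHS = n − k + 1 = 3, slack = 0, bound satisfied, MDS.

Singleton bound: d ≤ n − k + 1.
Here n = 8, k = 6, so n − k + 1 = 3.
Given d = 3, check d ≤ 3: YES.
Slack = (n − k + 1) − d = 0.
The code is MDS (slack = 0).
Description: the claimed parameters are [8, 6, 3]_13; such a code would be MDS (meets Singleton bound).


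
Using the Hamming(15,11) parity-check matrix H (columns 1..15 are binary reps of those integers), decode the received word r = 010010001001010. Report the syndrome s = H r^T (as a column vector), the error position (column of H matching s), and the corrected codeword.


s = (1, 1, 0, 0)^T, error position = 12, corrected codeword c = 010010001000010

Compute s = H r^T mod 2 one row at a time:
  s_1 = 0 + 1 + 0 + 0 + 1 + 0 + 1 + 0 = 3 ≡ 1 (mod 2).
  s_2 = 0 + 1 + 0 + 0 + 1 + 0 + 1 + 0 = 3 ≡ 1 (mod 2).
  s_3 = 1 + 0 + 0 + 0 + 0 + 0 + 1 + 0 = 2 ≡ 0 (mod 2).
  s_4 = 0 + 0 + 1 + 0 + 1 + 0 + 0 + 0 = 2 ≡ 0 (mod 2).
s = (1, 1, 0, 0)^T — this equals column 12 of H (binary 1100), so error is at position 12.
Correct: flip bit 12 of r = 010010001001010 to get c = 010010001000010.


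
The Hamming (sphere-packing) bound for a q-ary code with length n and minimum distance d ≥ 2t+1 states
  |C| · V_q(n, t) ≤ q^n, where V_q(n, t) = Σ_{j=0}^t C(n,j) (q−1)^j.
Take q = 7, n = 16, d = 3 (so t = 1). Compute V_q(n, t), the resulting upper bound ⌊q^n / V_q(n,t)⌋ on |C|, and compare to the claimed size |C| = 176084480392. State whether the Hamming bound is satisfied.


V_q(n, t) = 97, q^n = 33232930569601, Hamming bound = 342607531645, |C| = 176084480392 ≤ bound (satisfied).

Step 1: Compute V_q(n, t) = Σ_{j=0}^1 C(n, j) (q−1)^j.
  j = 0: C(16,0)·(6)^0 = 1·1 = 1.
  j = 1: C(16,1)·(6)^1 = 16·6 = 96.
  V_q(n, t) = 1 + 96 = 97.
Step 2: q^n = 7^16 = 33232930569601.
Step 3: Hamming bound ⌊q^n / V_q(n,t)⌋ = ⌊33232930569601/97⌋ = 342607531645.
Step 4: Compare |C| = 176084480392 to 342607531645: satisfied.
The claimed |C| lies below the Hamming bound.


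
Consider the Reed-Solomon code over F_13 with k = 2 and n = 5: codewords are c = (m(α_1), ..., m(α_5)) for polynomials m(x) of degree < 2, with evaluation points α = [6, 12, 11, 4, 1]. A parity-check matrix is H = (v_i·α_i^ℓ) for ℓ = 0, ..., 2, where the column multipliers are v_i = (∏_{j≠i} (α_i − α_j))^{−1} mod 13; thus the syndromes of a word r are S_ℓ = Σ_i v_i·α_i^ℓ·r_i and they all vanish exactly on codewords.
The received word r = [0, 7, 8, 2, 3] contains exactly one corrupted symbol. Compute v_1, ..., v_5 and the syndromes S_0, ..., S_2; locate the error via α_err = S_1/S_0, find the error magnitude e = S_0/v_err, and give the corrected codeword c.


S = (2, 2, 2), error at position 5, error magnitude e = 11, c = [0, 7, 8, 2, 5].

Step 1: column multipliers v_i = (∏_{j≠i}(α_i − α_j))^{−1} mod 13.
  i = 1 (α = 6): (6−12)(6−11)(6−4)(6−1) = (−6)·(−5)·2·5 = 300 ≡ 1, so v_1 = 1^{−1} = 1 (mod 13).
  i = 2 (α = 12): (12−6)(12−11)(12−4)(12−1) = 6·1·8·11 = 528 ≡ 8, so v_2 = 8^{−1} = 5 (mod 13).
  i = 3 (α = 11): (11−6)(11−12)(11−4)(11−1) = 5·(−1)·7·10 = −350 ≡ 1, so v_3 = 1^{−1} = 1 (mod 13).
  i = 4 (α = 4): (4−6)(4−12)(4−11)(4−1) = (−2)·(−8)·(−7)·3 = −336 ≡ 2, so v_4 = 2^{−1} = 7 (mod 13).
  i = 5 (α = 1): (1−6)(1−12)(1−11)(1−4) = (−5)·(−11)·(−10)·(−3) = 1650 ≡ 12, so v_5 = 12^{−1} = 12 (mod 13).
  v = [1, 5, 1, 7, 12].
Step 2: syndromes of r = [0, 7, 8, 2, 3] (all sums mod 13).
  S_0 = Σ v_i r_i = 1·0 + 5·7 + 1·8 + 7·2 + 12·3 = 93 ≡ 2.
  S_1 = Σ v_i α_i r_i = 1·6·0 + 5·12·7 + 1·11·8 + 7·4·2 + 12·1·3 = 600 ≡ 2.
  α_i^2 mod 13 = [10, 1, 4, 3, 1].
  S_2 = Σ v_i α_i^2 r_i = 1·10·0 + 5·1·7 + 1·4·8 + 7·3·2 + 12·1·3 = 145 ≡ 2.
  S = (2, 2, 2) ≠ 0, so r is not a codeword (an error is present).
Step 3: locate the error. For a single error e at position i, S_ℓ = v_i·e·α_i^ℓ, so α_err = S_1/S_0.
  S_0^{−1} = 2^{−1} = 7 (mod 13), so α_err = 2·7 = 14 ≡ 1 = α_5. Error position i = 5.
  Consistency check: S_2/S_1 = 2·7 = 14 ≡ 1 = α_err ✓ (single-error assumption holds).
Step 4: error magnitude e = S_0/v_5 = S_0·∏_{j≠5}(α_5 − α_j) = 2·12 = 24 ≡ 11 (mod 13).
Step 5: correct position 5: c_5 = r_5 − e = 3 − 11 ≡ 5 (mod 13). Hence c = [0, 7, 8, 2, 5].
  Check: interpolating c through the α_i gives m(x) = 6 + 12·x (degree < 2) with m(α_i) = c_i for every i, so c is indeed a codeword.


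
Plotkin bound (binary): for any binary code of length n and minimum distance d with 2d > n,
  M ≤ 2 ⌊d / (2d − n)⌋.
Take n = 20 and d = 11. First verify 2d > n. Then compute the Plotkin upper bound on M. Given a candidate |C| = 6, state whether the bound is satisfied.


Plotkin bound M ≤ 10; given |C| = 6 ≤ bound (satisfied).

Check applicability: 2d = 22, n = 20.
2d − n = 2 > 0, so Plotkin applies.
Compute d/(2d−n) = 11/2 ≈ 5.5000.
⌊d/(2d−n)⌋ = 5.
Plotkin bound: M ≤ 2·5 = 10.
Given |C| = 6, check: satisfied.
This |C| is below the Plotkin bound.


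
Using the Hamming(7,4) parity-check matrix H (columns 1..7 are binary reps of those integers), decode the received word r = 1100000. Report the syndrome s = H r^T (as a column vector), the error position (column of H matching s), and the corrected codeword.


s = (0, 1, 1)^T, error position = 3, corrected codeword c = 1110000

Compute s = H r^T mod 2 one row at a time:
  s_1 = 0 + 0 + 0 + 0 = 0 ≡ 0 (mod 2).
  s_2 = 1 + 0 + 0 + 0 = 1 ≡ 1 (mod 2).
  s_3 = 1 + 0 + 0 + 0 = 1 ≡ 1 (mod 2).
s = (0, 1, 1)^T — this equals column 3 of H (binary 011), so error is at position 3.
Correct: flip bit 3 of r = 1100000 to get c = 1110000.


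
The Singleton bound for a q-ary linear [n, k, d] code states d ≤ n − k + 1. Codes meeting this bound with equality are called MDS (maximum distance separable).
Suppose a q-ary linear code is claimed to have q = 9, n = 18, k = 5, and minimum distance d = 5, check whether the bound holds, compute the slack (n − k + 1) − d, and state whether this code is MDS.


Singleton RHS = n − k + 1 = 14, slack = 9, bound satisfied, not MDS.

Singleton bound: d ≤ n − k + 1.
Here n = 18, k = 5, so n − k + 1 = 14.
Given d = 5, check d ≤ 14: YES.
Slack = (n − k + 1) − d = 9.
The code is NOT MDS (slack = 9 > 0).
Description: the claimed parameters are [18, 5, 5]_9; such a code would be non-MDS.


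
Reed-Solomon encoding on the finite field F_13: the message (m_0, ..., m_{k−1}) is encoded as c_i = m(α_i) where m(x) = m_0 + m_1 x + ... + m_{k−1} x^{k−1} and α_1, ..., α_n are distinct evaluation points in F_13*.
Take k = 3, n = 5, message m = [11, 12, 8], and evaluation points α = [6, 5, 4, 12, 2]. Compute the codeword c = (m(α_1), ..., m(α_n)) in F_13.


c = [7, 11, 5, 7, 2]

Message polynomial: m(x) = 11 + 12·x + 8·x^2 (mod 13).
For each evaluation point α_i, compute m(α_i) mod 13:
  α_1 = 6: Horner steps 8 → 8 → 7, so m(6) = 7.
  α_2 = 5: Horner steps 8 → 0 → 11, so m(5) = 11.
  α_3 = 4: Horner steps 8 → 5 → 5, so m(4) = 5.
  α_4 = 12: Horner steps 8 → 4 → 7, so m(12) = 7.
  α_5 = 2: Horner steps 8 → 2 → 2, so m(2) = 2.
Codeword c = [7, 11, 5, 7, 2] ∈ F_13^5.


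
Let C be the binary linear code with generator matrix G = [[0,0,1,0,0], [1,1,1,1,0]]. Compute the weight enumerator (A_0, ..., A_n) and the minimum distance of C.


Weight distribution: A_0 = 1, A_1 = 1, A_3 = 1, A_4 = 1. Minimum distance d = 1.

Enumerate all 2^2 = 4 messages m ∈ F_2^2.
For each, compute codeword c = mG in F_2^5, then tally its weight.
  m = 00 → c = 00000, weight = 0.
  m = 10 → c = 00100, weight = 1.
  m = 01 → c = 11110, weight = 4.
  m = 11 → c = 11010, weight = 3.
Tally weights:
  weight 0: 1 codewords.
  weight 1: 1 codewords.
  weight 3: 1 codewords.
  weight 4: 1 codewords.
Minimum distance d = smallest w > 0 with A_w > 0 = 1.
Sanity: Σ A_w = 4 = 2^2 = 4 ✓.


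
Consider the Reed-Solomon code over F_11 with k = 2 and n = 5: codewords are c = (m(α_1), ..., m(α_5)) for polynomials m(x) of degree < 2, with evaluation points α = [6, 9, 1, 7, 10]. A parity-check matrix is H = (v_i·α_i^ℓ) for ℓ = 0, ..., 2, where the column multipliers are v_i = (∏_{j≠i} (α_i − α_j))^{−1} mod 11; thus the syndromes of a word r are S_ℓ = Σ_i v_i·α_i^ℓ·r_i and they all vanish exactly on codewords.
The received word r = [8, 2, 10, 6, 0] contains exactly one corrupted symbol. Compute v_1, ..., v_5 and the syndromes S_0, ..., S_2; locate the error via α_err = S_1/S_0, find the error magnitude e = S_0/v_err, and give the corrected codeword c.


S = (9, 9, 9), error at position 3, error magnitude e = 3, c = [8, 2, 7, 6, 0].

Step 1: column multipliers v_i = (∏_{j≠i}(α_i − α_j))^{−1} mod 11.
  i = 1 (α = 6): (6−9)(6−1)(6−7)(6−10) = (−3)·5·(−1)·(−4) = −60 ≡ 6, so v_1 = 6^{−1} = 2 (mod 11).
  i = 2 (α = 9): (9−6)(9−1)(9−7)(9−10) = 3·8·2·(−1) = −48 ≡ 7, so v_2 = 7^{−1} = 8 (mod 11).
  i = 3 (α = 1): (1−6)(1−9)(1−7)(1−10) = (−5)·(−8)·(−6)·(−9) = 2160 ≡ 4, so v_3 = 4^{−1} = 3 (mod 11).
  i = 4 (α = 7): (7−6)(7−9)(7−1)(7−10) = 1·(−2)·6·(−3) = 36 ≡ 3, so v_4 = 3^{−1} = 4 (mod 11).
  i = 5 (α = 10): (10−6)(10−9)(10−1)(10−7) = 4·1·9·3 = 108 ≡ 9, so v_5 = 9^{−1} = 5 (mod 11).
  v = [2, 8, 3, 4, 5].
Step 2: syndromes of r = [8, 2, 10, 6, 0] (all sums mod 11).
  S_0 = Σ v_i r_i = 2·8 + 8·2 + 3·10 + 4·6 + 5·0 = 86 ≡ 9.
  S_1 = Σ v_i α_i r_i = 2·6·8 + 8·9·2 + 3·1·10 + 4·7·6 + 5·10·0 = 438 ≡ 9.
  α_i^2 mod 11 = [3, 4, 1, 5, 1].
  S_2 = Σ v_i α_i^2 r_i = 2·3·8 + 8·4·2 + 3·1·10 + 4·5·6 + 5·1·0 = 262 ≡ 9.
  S = (9, 9, 9) ≠ 0, so r is not a codeword (an error is present).
Step 3: locate the error. For a single error e at position i, S_ℓ = v_i·e·α_i^ℓ, so α_err = S_1/S_0.
  S_0^{−1} = 9^{−1} = 5 (mod 11), so α_err = 9·5 = 45 ≡ 1 = α_3. Error position i = 3.
  Consistency check: S_2/S_1 = 9·5 = 45 ≡ 1 = α_err ✓ (single-error assumption holds).
Step 4: error magnitude e = S_0/v_3 = S_0·∏_{j≠3}(α_3 − α_j) = 9·4 = 36 ≡ 3 (mod 11).
Step 5: correct position 3: c_3 = r_3 − e = 10 − 3 ≡ 7 (mod 11). Hence c = [8, 2, 7, 6, 0].
  Check: interpolating c through the α_i gives m(x) = 9 + 9·x (degree < 2) with m(α_i) = c_i for every i, so c is indeed a codeword.


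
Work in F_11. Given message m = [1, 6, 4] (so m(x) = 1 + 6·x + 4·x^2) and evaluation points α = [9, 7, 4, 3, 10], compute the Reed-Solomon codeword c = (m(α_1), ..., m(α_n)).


c = [5, 8, 1, 0, 10]

Message polynomial: m(x) = 1 + 6·x + 4·x^2 (mod 11).
For each evaluation point α_i, compute m(α_i) mod 11:
  α_1 = 9: Horner steps 4 → 9 → 5, so m(9) = 5.
  α_2 = 7: Horner steps 4 → 1 → 8, so m(7) = 8.
  α_3 = 4: Horner steps 4 → 0 → 1, so m(4) = 1.
  α_4 = 3: Horner steps 4 → 7 → 0, so m(3) = 0.
  α_5 = 10: Horner steps 4 → 2 → 10, so m(10) = 10.
Codeword c = [5, 8, 1, 0, 10] ∈ F_11^5.


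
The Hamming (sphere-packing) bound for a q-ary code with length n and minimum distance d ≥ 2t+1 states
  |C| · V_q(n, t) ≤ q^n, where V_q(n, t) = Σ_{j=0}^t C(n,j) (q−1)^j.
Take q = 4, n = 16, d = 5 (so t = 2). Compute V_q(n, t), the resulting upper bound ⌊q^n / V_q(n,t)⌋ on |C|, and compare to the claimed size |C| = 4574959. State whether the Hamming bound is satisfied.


V_q(n, t) = 1129, q^n = 4294967296, Hamming bound = 3804222, |C| = 4574959 > bound (violated).

Step 1: Compute V_q(n, t) = Σ_{j=0}^2 C(n, j) (q−1)^j.
  j = 0: C(16,0)·(3)^0 = 1·1 = 1.
  j = 1: C(16,1)·(3)^1 = 16·3 = 48.
  j = 2: C(16,2)·(3)^2 = 120·9 = 1080.
  V_q(n, t) = 1 + 48 + 1080 = 1129.
Step 2: q^n = 4^16 = 4294967296.
Step 3: Hamming bound ⌊q^n / V_q(n,t)⌋ = ⌊4294967296/1129⌋ = 3804222.
Step 4: Compare |C| = 4574959 to 3804222: violated.
The claimed |C| lies above the Hamming bound, so no 4-ary code of length 16 with d ≥ 5 can have 4574959 codewords.


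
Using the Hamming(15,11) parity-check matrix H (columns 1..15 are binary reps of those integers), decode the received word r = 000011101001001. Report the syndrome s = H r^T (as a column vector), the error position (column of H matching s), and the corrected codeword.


s = (1, 1, 1, 0)^T, error position = 14, corrected codeword c = 000011101001011

Compute s = H r^T mod 2 one row at a time:
  s_1 = 0 + 1 + 0 + 0 + 1 + 0 + 0 + 1 = 3 ≡ 1 (mod 2).
  s_2 = 0 + 1 + 1 + 1 + 1 + 0 + 0 + 1 = 5 ≡ 1 (mod 2).
  s_3 = 0 + 0 + 1 + 1 + 0 + 0 + 0 + 1 = 3 ≡ 1 (mod 2).
  s_4 = 0 + 0 + 1 + 1 + 1 + 0 + 0 + 1 = 4 ≡ 0 (mod 2).
s = (1, 1, 1, 0)^T — this equals column 14 of H (binary 1110), so error is at position 14.
Correct: flip bit 14 of r = 000011101001001 to get c = 000011101001011.


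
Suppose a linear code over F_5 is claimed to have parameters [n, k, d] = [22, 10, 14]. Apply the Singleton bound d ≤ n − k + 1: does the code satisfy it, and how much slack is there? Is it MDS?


Singleton RHS = n − k + 1 = 13, slack = -1, bound violated (no such code; not MDS).

Singleton bound: d ≤ n − k + 1.
Here n = 22, k = 10, so n − k + 1 = 13.
Given d = 14, check d ≤ 13: NO.
Slack = (n − k + 1) − d = -1.
The slack is negative: d = 14 exceeds n − k + 1 = 13 by 1, so the Singleton bound is violated and no linear [22, 10, 14]_5 code can exist. In particular it is not MDS (MDS requires d = n − k + 1 exactly).
Description: the claimed parameters are [22, 10, 14]_5; such a code would be impossible (violates the Singleton bound).


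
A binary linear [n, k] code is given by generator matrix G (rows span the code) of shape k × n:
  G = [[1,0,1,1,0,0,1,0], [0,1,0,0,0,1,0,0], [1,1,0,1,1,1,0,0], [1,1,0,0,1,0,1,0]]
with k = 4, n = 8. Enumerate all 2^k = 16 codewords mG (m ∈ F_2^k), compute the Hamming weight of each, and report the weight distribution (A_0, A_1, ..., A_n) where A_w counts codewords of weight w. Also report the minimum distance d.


Weight distribution: A_0 = 1, A_2 = 1, A_3 = 6, A_4 = 5, A_5 = 2, A_6 = 1. Minimum distance d = 2.

Enumerate all 2^4 = 16 messages m ∈ F_2^4.
For each, compute codeword c = mG in F_2^8, then tally its weight.
  m = 0000 → c = 00000000, weight = 0.
  m = 1000 → c = 10110010, weight = 4.
  m = 0100 → c = 01000100, weight = 2.
  m = 1100 → c = 11110110, weight = 6.
  m = 0010 → c = 11011100, weight = 5.
  m = 1010 → c = 01101110, weight = 5.
  m = 0110 → c = 10011000, weight = 3.
  m = 1110 → c = 00101010, weight = 3.
  m = 0001 → c = 11001010, weight = 4.
  m = 1001 → c = 01111000, weight = 4.
  m = 0101 → c = 10001110, weight = 4.
  m = 1101 → c = 00111100, weight = 4.
  m = 0011 → c = 00010110, weight = 3.
  m = 1011 → c = 10100100, weight = 3.
  m = 0111 → c = 01010010, weight = 3.
  m = 1111 → c = 11100000, weight = 3.
Tally weights:
  weight 0: 1 codewords.
  weight 2: 1 codewords.
  weight 3: 6 codewords.
  weight 4: 5 codewords.
  weight 5: 2 codewords.
  weight 6: 1 codewords.
Minimum distance d = smallest w > 0 with A_w > 0 = 2.
Sanity: Σ A_w = 16 = 2^4 = 16 ✓.


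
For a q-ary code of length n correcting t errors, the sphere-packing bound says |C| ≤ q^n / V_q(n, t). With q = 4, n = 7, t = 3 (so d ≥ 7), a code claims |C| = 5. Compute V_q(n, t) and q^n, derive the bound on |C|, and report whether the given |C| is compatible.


V_q(n, t) = 1156, q^n = 16384, Hamming bound = 14, |C| = 5 ≤ bound (satisfied).

Step 1: Compute V_q(n, t) = Σ_{j=0}^3 C(n, j) (q−1)^j.
  j = 0: C(7,0)·(3)^0 = 1·1 = 1.
  j = 1: C(7,1)·(3)^1 = 7·3 = 21.
  j = 2: C(7,2)·(3)^2 = 21·9 = 189.
  j = 3: C(7,3)·(3)^3 = 35·27 = 945.
  V_q(n, t) = 1 + 21 + 189 + 945 = 1156.
Step 2: q^n = 4^7 = 16384.
Step 3: Hamming bound ⌊q^n / V_q(n,t)⌋ = ⌊16384/1156⌋ = 14.
Step 4: Compare |C| = 5 to 14: satisfied.
The claimed |C| lies below the Hamming bound.
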